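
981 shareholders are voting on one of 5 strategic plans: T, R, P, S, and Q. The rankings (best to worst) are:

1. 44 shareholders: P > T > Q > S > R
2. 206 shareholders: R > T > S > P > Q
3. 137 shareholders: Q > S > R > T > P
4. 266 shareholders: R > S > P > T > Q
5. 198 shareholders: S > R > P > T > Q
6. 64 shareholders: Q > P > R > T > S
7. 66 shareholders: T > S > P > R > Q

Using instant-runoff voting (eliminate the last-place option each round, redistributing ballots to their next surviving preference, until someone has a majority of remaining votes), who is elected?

Round 1: T 66, R 472, P 44, S 198, Q 201. Eliminate P.
Round 2: T 110, R 472, S 198, Q 201. Eliminate T.
Round 3: R 472, S 264, Q 245. Eliminate Q.
Round 4: R 536, S 445. R has a majority.

R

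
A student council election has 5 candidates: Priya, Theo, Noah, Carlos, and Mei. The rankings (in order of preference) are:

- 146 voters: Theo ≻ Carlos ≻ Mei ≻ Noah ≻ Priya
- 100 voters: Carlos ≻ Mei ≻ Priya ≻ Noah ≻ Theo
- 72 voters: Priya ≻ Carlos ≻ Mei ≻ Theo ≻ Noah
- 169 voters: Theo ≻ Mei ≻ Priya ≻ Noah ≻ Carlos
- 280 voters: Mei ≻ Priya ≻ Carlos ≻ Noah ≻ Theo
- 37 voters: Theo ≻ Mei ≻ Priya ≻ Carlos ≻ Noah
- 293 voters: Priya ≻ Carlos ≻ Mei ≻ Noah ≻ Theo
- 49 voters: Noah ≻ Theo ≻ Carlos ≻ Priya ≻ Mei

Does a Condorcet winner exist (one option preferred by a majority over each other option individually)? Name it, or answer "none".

Checking pairwise contests:
Mei beats Priya 732–414.
Priya beats Theo 745–401.
Priya beats Noah 951–195.
Priya beats Carlos 851–295.
Carlos beats Mei 660–486.
Every option loses at least one head-to-head, so there is no Condorcet winner.

none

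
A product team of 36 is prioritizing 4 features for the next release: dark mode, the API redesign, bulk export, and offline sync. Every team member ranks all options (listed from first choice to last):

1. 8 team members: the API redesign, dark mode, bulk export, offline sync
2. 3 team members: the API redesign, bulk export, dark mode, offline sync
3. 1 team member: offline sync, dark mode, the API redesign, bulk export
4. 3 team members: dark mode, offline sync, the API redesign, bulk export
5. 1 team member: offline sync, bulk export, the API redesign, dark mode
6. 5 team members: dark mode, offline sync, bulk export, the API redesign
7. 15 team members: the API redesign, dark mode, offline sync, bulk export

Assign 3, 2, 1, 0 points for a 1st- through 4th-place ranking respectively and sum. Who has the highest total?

dark mode: 8·2 + 3·1 + 1·2 + 3·3 + 1·0 + 5·3 + 15·2 = 75
the API redesign: 8·3 + 3·3 + 1·1 + 3·1 + 1·1 + 5·0 + 15·3 = 83
bulk export: 8·1 + 3·2 + 1·0 + 3·0 + 1·2 + 5·1 + 15·0 = 21
offline sync: 8·0 + 3·0 + 1·3 + 3·2 + 1·3 + 5·2 + 15·1 = 37
the API redesign has the highest Borda score (83).

the API redesign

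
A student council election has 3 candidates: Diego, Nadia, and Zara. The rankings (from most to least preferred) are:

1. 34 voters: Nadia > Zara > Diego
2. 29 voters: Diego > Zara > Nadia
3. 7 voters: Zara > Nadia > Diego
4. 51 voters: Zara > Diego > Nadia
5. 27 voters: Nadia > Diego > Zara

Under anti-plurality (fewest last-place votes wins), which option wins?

Zara

Last-place votes: Diego 41, Nadia 80, Zara 27.
Zara is ranked last by the fewest voters, so Zara wins.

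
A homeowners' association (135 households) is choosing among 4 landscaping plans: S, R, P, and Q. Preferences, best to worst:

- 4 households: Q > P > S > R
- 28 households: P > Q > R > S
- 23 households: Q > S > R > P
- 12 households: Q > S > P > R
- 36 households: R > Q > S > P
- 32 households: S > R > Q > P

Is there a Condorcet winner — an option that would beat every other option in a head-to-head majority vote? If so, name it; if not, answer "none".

Checking pairwise contests:
Q beats S 103–32.
S beats R 71–64.
S beats P 103–32.
R beats Q 68–67.
Every option loses at least one head-to-head, so there is no Condorcet winner.

none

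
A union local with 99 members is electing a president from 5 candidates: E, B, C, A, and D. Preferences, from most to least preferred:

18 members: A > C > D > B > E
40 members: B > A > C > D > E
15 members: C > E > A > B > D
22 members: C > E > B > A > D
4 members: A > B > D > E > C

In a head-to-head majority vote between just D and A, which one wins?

Voters preferring D to A: 0; preferring A to D: 99.
A wins the head-to-head.

A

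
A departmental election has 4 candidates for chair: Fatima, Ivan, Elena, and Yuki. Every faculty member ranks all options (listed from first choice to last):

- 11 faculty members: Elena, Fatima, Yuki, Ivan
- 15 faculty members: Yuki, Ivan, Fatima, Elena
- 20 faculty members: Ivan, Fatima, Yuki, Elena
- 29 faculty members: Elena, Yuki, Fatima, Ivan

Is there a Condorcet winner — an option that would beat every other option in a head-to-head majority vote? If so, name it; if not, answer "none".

Elena

Elena vs Fatima: 40–35 for Elena.
Elena vs Ivan: 40–35 for Elena.
Elena vs Yuki: 40–35 for Elena.
Elena beats every other option head-to-head.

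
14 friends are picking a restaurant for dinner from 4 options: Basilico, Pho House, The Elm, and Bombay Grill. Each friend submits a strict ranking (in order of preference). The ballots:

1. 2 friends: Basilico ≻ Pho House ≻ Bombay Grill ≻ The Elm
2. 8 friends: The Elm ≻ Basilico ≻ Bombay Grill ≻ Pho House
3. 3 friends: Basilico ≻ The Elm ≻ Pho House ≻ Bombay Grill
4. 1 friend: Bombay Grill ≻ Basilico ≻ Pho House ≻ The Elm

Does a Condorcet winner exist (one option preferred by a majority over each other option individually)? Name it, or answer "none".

The Elm vs Basilico: 8–6 for The Elm.
The Elm vs Pho House: 11–3 for The Elm.
The Elm vs Bombay Grill: 11–3 for The Elm.
The Elm beats every other option head-to-head.

The Elm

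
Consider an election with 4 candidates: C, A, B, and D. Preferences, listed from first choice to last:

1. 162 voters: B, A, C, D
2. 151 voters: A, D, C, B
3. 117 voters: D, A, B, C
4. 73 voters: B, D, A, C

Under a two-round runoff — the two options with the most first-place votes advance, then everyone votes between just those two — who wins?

A

Round 1 first-place votes: C 0, A 151, B 235, D 117.
B and A advance.
Runoff: B is preferred to A by 235 voters; A by 268.
A wins the runoff.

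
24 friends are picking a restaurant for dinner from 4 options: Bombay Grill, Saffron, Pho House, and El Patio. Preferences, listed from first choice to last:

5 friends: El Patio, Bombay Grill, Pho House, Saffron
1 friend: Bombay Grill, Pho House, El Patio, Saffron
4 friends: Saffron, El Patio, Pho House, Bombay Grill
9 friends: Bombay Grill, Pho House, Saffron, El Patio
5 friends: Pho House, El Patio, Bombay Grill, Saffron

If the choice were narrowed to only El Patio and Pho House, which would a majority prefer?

Voters preferring El Patio to Pho House: 9; preferring Pho House to El Patio: 15.
Pho House wins the head-to-head.

Pho House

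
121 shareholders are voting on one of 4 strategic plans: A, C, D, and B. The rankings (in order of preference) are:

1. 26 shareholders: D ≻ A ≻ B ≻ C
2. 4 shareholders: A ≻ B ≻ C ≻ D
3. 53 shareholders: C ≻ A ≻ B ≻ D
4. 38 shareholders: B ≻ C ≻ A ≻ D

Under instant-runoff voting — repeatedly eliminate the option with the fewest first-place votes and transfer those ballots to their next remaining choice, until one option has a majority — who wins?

Round 1: A 4, C 53, D 26, B 38. Eliminate A.
Round 2: C 53, D 26, B 42. Eliminate D.
Round 3: C 53, B 68. B has a majority.

B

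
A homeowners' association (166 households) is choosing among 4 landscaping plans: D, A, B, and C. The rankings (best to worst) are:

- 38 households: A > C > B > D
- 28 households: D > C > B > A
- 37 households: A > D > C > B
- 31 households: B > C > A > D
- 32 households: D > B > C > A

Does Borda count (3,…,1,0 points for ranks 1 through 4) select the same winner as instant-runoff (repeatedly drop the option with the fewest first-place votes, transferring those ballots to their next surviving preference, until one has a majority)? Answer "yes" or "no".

Borda — scores: D 254, A 256, B 223, C 263. Winner: C.
Instant-runoff — R1 D 60, A 75, B 31, C 0 (C out); R2 D 60, A 75, B 31 (B out); R3 D 60, A 106 (A winner). Winner: A.
The two methods disagree.

no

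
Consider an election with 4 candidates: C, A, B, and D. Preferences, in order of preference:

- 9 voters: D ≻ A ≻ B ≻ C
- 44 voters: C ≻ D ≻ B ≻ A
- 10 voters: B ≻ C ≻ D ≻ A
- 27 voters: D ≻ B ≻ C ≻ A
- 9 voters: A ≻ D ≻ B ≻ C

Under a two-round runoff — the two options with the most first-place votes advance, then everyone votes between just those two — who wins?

C

Round 1 first-place votes: C 44, A 9, B 10, D 36.
C and D advance.
Runoff: C is preferred to D by 54 voters; D by 45.
C wins the runoff.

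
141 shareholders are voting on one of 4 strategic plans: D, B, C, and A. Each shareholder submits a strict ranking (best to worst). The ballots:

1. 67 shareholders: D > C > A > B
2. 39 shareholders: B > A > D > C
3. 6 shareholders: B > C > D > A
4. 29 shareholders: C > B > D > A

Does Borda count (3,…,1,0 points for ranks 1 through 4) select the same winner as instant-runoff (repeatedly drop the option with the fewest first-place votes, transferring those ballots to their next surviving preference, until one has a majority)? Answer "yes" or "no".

no

Borda — scores: D 275, B 193, C 233, A 145. Winner: D.
Instant-runoff — R1 D 67, B 45, C 29, A 0 (A out); R2 D 67, B 45, C 29 (C out); R3 D 67, B 74 (B winner). Winner: B.
The two methods disagree.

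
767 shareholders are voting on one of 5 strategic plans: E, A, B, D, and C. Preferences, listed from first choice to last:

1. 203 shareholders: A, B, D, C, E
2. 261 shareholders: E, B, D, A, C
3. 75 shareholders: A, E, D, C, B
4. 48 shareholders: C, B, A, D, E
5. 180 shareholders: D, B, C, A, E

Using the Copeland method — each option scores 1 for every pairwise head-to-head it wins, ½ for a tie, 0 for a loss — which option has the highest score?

E: loses to A, B, D, and C → score 0.
A: beats E and C; loses to B and D → score 2.
B: beats E, A, D, and C → score 4.
D: beats E, A, and C; loses to B → score 3.
C: beats E; loses to A, B, and D → score 1.
B has the best pairwise record.

B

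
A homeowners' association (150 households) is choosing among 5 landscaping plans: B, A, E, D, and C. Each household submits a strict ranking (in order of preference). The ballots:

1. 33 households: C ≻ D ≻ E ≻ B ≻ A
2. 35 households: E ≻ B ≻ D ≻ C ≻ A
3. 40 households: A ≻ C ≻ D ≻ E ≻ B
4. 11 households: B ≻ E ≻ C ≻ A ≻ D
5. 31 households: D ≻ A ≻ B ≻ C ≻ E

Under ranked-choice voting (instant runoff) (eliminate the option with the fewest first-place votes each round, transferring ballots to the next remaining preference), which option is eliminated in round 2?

Round 1: B 11, A 40, E 35, D 31, C 33. Eliminate B.
Round 2: A 40, E 46, D 31, C 33. Eliminate D.

D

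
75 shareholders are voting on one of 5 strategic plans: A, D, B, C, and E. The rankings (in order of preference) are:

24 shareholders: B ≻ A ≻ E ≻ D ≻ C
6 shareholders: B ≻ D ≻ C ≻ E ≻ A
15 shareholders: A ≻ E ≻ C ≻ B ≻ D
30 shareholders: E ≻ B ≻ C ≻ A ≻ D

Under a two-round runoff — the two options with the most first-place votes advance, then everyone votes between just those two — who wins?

Round 1 first-place votes: A 15, D 0, B 30, C 0, E 30.
E and B advance.
Runoff: E is preferred to B by 45 voters; B by 30.
E wins the runoff.

E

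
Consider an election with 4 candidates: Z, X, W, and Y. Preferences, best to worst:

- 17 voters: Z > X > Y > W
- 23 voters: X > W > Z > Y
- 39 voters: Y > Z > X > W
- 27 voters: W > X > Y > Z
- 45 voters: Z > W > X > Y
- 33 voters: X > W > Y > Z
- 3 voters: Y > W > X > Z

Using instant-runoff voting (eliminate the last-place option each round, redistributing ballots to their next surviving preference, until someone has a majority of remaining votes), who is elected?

Round 1: Z 62, X 56, W 27, Y 42. Eliminate W.
Round 2: Z 62, X 83, Y 42. Eliminate Y.
Round 3: Z 101, X 86. Z has a majority.

Z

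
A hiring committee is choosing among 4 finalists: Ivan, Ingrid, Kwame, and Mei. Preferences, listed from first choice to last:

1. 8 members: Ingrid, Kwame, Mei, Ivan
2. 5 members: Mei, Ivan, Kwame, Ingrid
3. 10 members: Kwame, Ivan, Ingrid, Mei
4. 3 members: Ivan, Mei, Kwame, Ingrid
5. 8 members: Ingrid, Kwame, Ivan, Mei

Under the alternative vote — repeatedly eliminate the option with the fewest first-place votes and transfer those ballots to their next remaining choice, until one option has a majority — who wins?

Kwame

Round 1: Ivan 3, Ingrid 16, Kwame 10, Mei 5. Eliminate Ivan.
Round 2: Ingrid 16, Kwame 10, Mei 8. Eliminate Mei.
Round 3: Ingrid 16, Kwame 18. Kwame has a majority.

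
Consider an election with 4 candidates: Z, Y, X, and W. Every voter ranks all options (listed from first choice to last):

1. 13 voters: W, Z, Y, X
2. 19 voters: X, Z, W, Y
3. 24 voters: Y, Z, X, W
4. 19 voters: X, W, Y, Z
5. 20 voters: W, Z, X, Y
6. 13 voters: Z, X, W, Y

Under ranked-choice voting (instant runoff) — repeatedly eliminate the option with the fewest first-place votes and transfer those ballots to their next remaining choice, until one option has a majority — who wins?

X

Round 1: Z 13, Y 24, X 38, W 33. Eliminate Z.
Round 2: Y 24, X 51, W 33. Eliminate Y.
Round 3: X 75, W 33. X has a majority.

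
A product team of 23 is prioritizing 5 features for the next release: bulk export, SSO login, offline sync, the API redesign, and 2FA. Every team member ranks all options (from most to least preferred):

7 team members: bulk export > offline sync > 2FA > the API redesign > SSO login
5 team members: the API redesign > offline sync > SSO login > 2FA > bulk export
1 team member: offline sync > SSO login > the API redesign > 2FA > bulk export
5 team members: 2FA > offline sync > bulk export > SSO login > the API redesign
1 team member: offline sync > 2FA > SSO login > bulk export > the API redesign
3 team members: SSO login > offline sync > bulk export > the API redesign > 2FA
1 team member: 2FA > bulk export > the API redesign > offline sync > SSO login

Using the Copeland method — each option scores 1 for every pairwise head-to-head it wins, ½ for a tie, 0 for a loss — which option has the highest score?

offline sync

bulk export: beats SSO login and the API redesign; loses to offline sync and 2FA → score 2.
SSO login: loses to bulk export, offline sync, the API redesign, and 2FA → score 0.
offline sync: beats bulk export, SSO login, the API redesign, and 2FA → score 4.
the API redesign: beats SSO login; loses to bulk export, offline sync, and 2FA → score 1.
2FA: beats bulk export, SSO login, and the API redesign; loses to offline sync → score 3.
offline sync has the best pairwise record.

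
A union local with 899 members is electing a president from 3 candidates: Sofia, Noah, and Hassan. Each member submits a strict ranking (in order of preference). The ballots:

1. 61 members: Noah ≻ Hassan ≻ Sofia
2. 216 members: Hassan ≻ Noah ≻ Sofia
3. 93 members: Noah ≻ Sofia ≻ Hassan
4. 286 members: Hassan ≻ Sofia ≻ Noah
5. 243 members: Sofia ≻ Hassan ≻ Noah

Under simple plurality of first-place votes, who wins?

Hassan

First-place votes: Sofia 243, Noah 154, Hassan 502.
Hassan has the most first-place votes.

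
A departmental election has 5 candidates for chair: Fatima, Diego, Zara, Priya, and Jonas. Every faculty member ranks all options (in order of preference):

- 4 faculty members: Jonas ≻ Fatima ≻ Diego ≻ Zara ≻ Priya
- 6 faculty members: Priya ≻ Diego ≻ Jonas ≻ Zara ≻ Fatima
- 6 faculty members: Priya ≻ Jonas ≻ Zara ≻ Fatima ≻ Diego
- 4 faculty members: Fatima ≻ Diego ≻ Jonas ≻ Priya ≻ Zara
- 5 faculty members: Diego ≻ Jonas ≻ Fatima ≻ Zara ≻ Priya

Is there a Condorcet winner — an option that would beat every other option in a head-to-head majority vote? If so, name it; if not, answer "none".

none

Checking pairwise contests:
Jonas beats Fatima 21–4.
Fatima beats Diego 14–11.
Fatima beats Zara 13–12.
Fatima beats Priya 13–12.
Diego beats Jonas 15–10.
Every option loses at least one head-to-head, so there is no Condorcet winner.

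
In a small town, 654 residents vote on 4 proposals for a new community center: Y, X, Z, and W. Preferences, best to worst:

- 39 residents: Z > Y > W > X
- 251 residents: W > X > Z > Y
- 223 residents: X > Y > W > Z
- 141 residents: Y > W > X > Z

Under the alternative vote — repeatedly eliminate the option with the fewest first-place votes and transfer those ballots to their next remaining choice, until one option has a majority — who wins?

W

Round 1: Y 141, X 223, Z 39, W 251. Eliminate Z.
Round 2: Y 180, X 223, W 251. Eliminate Y.
Round 3: X 223, W 431. W has a majority.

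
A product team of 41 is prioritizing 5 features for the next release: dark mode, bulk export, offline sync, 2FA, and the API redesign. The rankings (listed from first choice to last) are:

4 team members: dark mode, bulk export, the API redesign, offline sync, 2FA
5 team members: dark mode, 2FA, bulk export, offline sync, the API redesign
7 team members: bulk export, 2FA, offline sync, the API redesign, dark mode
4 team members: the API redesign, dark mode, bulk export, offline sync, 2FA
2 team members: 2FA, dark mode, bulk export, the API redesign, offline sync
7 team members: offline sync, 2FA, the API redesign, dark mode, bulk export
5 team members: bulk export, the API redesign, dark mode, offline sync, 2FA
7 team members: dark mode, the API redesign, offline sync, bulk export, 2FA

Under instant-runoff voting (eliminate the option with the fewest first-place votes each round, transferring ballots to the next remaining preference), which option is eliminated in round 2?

the API redesign

Round 1: dark mode 16, bulk export 12, offline sync 7, 2FA 2, the API redesign 4. Eliminate 2FA.
Round 2: dark mode 18, bulk export 12, offline sync 7, the API redesign 4. Eliminate the API redesign.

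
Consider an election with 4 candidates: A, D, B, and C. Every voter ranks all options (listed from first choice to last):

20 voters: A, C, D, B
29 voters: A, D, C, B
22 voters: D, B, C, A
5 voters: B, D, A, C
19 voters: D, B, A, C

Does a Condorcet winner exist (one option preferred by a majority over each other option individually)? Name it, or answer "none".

A

A vs D: 49–46 for A.
A vs B: 49–46 for A.
A vs C: 73–22 for A.
A beats every other option head-to-head.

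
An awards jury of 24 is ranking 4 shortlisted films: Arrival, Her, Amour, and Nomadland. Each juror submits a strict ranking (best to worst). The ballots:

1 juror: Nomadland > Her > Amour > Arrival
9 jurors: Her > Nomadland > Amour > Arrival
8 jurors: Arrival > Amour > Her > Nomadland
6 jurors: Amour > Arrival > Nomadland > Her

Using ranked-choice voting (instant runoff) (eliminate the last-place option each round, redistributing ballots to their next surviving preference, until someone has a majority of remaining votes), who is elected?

Arrival

Round 1: Arrival 8, Her 9, Amour 6, Nomadland 1. Eliminate Nomadland.
Round 2: Arrival 8, Her 10, Amour 6. Eliminate Amour.
Round 3: Arrival 14, Her 10. Arrival has a majority.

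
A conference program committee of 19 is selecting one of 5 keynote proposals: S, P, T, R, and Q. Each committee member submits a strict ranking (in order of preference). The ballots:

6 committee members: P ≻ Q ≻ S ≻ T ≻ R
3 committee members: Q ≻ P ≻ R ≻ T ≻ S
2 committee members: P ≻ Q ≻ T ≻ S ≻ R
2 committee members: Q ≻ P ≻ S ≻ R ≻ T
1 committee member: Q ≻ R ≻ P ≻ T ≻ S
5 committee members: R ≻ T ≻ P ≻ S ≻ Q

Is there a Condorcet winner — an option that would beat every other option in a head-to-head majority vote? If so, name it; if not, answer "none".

P vs S: 19–0 for P.
P vs T: 14–5 for P.
P vs R: 13–6 for P.
P vs Q: 13–6 for P.
P beats every other option head-to-head.

P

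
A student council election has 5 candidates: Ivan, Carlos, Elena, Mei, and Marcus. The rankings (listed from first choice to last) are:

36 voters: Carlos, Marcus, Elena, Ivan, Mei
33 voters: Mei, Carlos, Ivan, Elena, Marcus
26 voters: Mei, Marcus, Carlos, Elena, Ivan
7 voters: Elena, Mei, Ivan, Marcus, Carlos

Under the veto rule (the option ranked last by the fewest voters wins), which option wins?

Elena

Last-place votes: Ivan 26, Carlos 7, Elena 0, Mei 36, Marcus 33.
Elena is ranked last by the fewest voters, so Elena wins.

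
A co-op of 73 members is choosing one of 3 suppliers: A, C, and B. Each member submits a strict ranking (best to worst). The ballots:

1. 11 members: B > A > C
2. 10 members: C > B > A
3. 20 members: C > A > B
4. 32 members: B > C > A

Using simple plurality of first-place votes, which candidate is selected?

First-place votes: A 0, C 30, B 43.
B has the most first-place votes.

B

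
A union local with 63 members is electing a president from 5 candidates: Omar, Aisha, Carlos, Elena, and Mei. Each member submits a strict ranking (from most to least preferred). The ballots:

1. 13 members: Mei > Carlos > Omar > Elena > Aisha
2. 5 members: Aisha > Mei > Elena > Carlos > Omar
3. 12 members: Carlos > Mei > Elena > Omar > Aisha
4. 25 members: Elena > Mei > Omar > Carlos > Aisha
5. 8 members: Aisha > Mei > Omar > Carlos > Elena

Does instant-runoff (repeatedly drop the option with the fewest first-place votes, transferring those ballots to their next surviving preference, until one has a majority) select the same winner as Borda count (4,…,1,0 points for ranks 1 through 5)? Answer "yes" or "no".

Instant-runoff — R1 Omar 0, Aisha 13, Carlos 12, Elena 25, Mei 13 (Omar out); R2 Aisha 13, Carlos 12, Elena 25, Mei 13 (Carlos out); R3 Aisha 13, Elena 25, Mei 25 (Aisha out); R4 Elena 25, Mei 38 (Mei winner). Winner: Mei.
Borda — scores: Omar 104, Aisha 52, Carlos 125, Elena 147, Mei 202. Winner: Mei.
The two methods agree.

yes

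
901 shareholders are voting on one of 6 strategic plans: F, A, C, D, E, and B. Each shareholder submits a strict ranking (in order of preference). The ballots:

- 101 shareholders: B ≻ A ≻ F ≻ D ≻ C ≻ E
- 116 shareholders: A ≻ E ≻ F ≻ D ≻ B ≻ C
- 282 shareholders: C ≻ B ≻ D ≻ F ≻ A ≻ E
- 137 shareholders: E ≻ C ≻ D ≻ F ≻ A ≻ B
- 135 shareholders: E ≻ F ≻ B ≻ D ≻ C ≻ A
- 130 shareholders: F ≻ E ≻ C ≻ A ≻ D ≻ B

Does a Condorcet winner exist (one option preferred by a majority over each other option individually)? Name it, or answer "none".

F vs A: 684–217 for F.
F vs C: 482–419 for F.
F vs D: 482–419 for F.
F vs E: 513–388 for F.
F vs B: 518–383 for F.
F beats every other option head-to-head.

F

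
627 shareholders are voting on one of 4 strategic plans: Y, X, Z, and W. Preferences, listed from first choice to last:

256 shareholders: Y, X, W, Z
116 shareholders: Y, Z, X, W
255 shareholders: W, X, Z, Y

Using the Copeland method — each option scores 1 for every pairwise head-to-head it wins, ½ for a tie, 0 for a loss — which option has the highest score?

Y: beats X, Z, and W → score 3.
X: beats Z and W; loses to Y → score 2.
Z: loses to Y, X, and W → score 0.
W: beats Z; loses to Y and X → score 1.
Y has the best pairwise record.

Y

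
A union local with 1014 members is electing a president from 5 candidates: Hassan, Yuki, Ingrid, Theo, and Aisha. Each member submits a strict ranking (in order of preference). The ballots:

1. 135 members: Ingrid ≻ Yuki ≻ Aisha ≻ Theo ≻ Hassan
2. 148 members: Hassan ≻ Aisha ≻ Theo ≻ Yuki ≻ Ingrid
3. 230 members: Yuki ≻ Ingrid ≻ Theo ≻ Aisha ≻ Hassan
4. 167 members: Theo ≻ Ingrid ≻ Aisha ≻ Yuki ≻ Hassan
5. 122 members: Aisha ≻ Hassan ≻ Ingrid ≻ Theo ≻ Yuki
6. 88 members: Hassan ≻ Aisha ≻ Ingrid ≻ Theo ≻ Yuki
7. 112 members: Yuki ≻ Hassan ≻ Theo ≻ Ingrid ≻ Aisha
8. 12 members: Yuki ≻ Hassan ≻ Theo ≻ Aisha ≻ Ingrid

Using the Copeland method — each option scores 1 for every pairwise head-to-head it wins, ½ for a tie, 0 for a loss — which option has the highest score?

Hassan: loses to Yuki, Ingrid, Theo, and Aisha → score 0.
Yuki: beats Hassan; loses to Ingrid, Theo, and Aisha → score 1.
Ingrid: beats Hassan, Yuki, Theo, and Aisha → score 4.
Theo: beats Hassan, Yuki, and Aisha; loses to Ingrid → score 3.
Aisha: beats Hassan and Yuki; loses to Ingrid and Theo → score 2.
Ingrid has the best pairwise record.

Ingrid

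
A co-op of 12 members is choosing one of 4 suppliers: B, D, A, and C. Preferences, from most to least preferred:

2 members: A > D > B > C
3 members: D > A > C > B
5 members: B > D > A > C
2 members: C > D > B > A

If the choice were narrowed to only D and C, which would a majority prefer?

Voters preferring D to C: 10; preferring C to D: 2.
D wins the head-to-head.

D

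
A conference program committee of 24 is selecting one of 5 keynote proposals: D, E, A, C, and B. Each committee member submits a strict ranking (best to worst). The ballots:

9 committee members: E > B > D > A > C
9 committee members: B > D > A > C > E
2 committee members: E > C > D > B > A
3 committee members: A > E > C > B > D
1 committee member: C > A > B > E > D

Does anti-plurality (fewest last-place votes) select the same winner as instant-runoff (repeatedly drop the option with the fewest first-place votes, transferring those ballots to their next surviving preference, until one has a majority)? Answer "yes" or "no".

Anti-plurality — last-place votes: D 4, E 9, A 2, C 9, B 0. Winner: B.
Instant-runoff — R1 D 0, E 11, A 3, C 1, B 9 (D out); R2 E 11, A 3, C 1, B 9 (C out); R3 E 11, A 4, B 9 (A out); R4 E 14, B 10 (E winner). Winner: E.
The two methods disagree.

no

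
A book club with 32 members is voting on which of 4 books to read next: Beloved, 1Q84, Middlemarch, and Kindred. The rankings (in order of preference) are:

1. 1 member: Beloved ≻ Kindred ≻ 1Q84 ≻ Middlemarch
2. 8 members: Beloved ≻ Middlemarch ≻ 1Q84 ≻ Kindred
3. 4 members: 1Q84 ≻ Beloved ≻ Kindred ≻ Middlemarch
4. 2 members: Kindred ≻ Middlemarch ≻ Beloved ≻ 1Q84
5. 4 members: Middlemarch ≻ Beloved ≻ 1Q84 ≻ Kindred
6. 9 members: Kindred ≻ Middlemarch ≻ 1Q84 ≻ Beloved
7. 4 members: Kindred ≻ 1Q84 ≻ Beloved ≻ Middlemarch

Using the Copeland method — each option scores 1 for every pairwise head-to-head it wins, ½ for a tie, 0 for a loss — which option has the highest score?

Beloved

Beloved: beats Middlemarch and Kindred; loses to 1Q84 → score 2.
1Q84: beats Beloved; ties Kindred; loses to Middlemarch → score 1.5.
Middlemarch: beats 1Q84; loses to Beloved and Kindred → score 1.
Kindred: beats Middlemarch; ties 1Q84; loses to Beloved → score 1.5.
Beloved has the best pairwise record.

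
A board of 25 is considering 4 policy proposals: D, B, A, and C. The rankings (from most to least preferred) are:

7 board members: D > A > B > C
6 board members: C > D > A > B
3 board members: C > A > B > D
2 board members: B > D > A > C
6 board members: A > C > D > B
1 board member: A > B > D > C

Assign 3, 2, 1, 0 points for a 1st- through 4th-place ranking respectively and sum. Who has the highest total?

D: 7·3 + 6·2 + 3·0 + 2·2 + 6·1 + 1·1 = 44
B: 7·1 + 6·0 + 3·1 + 2·3 + 6·0 + 1·2 = 18
A: 7·2 + 6·1 + 3·2 + 2·1 + 6·3 + 1·3 = 49
C: 7·0 + 6·3 + 3·3 + 2·0 + 6·2 + 1·0 = 39
A has the highest Borda score (49).

A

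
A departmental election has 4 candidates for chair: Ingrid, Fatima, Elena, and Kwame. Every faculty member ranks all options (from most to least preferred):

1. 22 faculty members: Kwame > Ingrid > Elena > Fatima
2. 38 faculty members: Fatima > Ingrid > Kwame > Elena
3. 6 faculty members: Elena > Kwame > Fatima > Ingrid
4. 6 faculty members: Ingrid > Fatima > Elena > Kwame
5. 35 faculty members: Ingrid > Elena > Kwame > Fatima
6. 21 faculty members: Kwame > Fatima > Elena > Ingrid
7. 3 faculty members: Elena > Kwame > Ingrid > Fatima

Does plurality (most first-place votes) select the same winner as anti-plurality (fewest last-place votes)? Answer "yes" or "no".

yes

Plurality — first-place votes: Ingrid 41, Fatima 38, Elena 9, Kwame 43. Winner: Kwame.
Anti-plurality — last-place votes: Ingrid 27, Fatima 60, Elena 38, Kwame 6. Winner: Kwame.
The two methods agree.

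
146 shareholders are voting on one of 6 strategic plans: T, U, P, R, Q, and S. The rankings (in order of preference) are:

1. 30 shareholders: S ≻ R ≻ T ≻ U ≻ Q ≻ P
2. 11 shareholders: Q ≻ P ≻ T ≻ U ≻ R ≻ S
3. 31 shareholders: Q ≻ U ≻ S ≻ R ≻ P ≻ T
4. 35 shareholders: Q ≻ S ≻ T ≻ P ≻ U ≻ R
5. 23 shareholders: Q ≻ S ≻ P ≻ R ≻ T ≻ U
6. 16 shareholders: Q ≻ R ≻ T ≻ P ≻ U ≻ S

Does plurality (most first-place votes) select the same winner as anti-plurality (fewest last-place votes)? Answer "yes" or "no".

Plurality — first-place votes: T 0, U 0, P 0, R 0, Q 116, S 30. Winner: Q.
Anti-plurality — last-place votes: T 31, U 23, P 30, R 35, Q 0, S 27. Winner: Q.
The two methods agree.

yes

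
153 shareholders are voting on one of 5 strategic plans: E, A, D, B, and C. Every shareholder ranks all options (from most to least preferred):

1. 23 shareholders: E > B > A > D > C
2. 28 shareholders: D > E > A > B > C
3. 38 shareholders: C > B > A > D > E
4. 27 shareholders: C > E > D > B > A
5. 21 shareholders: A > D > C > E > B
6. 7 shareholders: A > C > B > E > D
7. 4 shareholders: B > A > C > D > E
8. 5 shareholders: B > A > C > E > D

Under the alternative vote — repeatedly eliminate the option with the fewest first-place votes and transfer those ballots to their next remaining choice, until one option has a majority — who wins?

A

Round 1: E 23, A 28, D 28, B 9, C 65. Eliminate B.
Round 2: E 23, A 37, D 28, C 65. Eliminate E.
Round 3: A 60, D 28, C 65. Eliminate D.
Round 4: A 88, C 65. A has a majority.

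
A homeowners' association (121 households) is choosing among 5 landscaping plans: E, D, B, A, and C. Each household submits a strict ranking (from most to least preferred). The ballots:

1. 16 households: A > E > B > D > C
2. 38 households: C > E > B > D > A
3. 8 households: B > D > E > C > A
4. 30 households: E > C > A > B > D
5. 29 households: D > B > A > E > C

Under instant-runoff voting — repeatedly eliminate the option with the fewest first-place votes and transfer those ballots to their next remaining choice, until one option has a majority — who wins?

E

Round 1: E 30, D 29, B 8, A 16, C 38. Eliminate B.
Round 2: E 30, D 37, A 16, C 38. Eliminate A.
Round 3: E 46, D 37, C 38. Eliminate D.
Round 4: E 83, C 38. E has a majority.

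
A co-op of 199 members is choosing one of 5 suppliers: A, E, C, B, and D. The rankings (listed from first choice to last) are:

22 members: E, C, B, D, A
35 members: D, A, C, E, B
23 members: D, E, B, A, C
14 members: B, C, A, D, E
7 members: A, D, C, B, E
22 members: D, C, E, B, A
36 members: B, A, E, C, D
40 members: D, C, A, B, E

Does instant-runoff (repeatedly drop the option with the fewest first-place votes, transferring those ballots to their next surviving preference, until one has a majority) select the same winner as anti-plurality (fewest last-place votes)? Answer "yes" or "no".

no

Instant-runoff — R1 A 7, E 22, C 0, B 50, D 120 (D winner). Winner: D.
Anti-plurality — last-place votes: A 44, E 61, C 23, B 35, D 36. Winner: C.
The two methods disagree.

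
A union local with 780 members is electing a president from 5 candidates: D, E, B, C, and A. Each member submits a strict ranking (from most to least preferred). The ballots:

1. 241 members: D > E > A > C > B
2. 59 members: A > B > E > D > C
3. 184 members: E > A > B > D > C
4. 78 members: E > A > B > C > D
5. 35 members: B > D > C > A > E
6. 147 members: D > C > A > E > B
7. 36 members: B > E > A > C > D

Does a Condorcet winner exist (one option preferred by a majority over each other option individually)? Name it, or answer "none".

none

Checking pairwise contests:
B beats D 392–388.
D beats E 423–357.
E beats B 650–130.
D beats C 666–114.
D beats A 423–357.
Every option loses at least one head-to-head, so there is no Condorcet winner.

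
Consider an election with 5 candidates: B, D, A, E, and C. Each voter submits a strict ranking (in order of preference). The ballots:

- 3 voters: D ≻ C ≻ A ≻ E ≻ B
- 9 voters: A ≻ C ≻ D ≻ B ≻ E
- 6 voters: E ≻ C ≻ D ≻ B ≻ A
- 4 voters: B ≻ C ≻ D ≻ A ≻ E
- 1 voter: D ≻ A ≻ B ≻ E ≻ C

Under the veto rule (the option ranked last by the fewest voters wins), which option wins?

D

Last-place votes: B 3, D 0, A 6, E 13, C 1.
D is ranked last by the fewest voters, so D wins.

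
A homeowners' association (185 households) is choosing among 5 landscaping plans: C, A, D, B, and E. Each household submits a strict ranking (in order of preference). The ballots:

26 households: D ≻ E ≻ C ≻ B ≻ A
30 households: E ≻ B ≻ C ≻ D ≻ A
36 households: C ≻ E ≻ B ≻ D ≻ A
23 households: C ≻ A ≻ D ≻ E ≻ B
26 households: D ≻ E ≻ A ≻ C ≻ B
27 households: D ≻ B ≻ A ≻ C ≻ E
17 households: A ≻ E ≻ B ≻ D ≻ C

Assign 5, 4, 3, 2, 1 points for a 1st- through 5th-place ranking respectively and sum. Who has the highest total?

E

C: 26·3 + 30·3 + 36·5 + 23·5 + 26·2 + 27·2 + 17·1 = 586
A: 26·1 + 30·1 + 36·1 + 23·4 + 26·3 + 27·3 + 17·5 = 428
D: 26·5 + 30·2 + 36·2 + 23·3 + 26·5 + 27·5 + 17·2 = 630
B: 26·2 + 30·4 + 36·3 + 23·1 + 26·1 + 27·4 + 17·3 = 488
E: 26·4 + 30·5 + 36·4 + 23·2 + 26·4 + 27·1 + 17·4 = 643
E has the highest Borda score (643).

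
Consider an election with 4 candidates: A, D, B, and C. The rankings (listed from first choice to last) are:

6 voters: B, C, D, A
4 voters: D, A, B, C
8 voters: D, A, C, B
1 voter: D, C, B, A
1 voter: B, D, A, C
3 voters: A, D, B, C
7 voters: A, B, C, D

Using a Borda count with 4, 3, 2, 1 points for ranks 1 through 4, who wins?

A

A: 6·1 + 4·3 + 8·3 + 1·1 + 1·2 + 3·4 + 7·4 = 85
D: 6·2 + 4·4 + 8·4 + 1·4 + 1·3 + 3·3 + 7·1 = 83
B: 6·4 + 4·2 + 8·1 + 1·2 + 1·4 + 3·2 + 7·3 = 73
C: 6·3 + 4·1 + 8·2 + 1·3 + 1·1 + 3·1 + 7·2 = 59
A has the highest Borda score (85).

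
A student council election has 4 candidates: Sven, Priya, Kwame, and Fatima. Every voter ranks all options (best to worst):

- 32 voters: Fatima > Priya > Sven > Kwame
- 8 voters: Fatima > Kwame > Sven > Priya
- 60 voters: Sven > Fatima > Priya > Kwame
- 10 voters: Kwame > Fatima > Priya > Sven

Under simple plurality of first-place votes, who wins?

First-place votes: Sven 60, Priya 0, Kwame 10, Fatima 40.
Sven has the most first-place votes.

Sven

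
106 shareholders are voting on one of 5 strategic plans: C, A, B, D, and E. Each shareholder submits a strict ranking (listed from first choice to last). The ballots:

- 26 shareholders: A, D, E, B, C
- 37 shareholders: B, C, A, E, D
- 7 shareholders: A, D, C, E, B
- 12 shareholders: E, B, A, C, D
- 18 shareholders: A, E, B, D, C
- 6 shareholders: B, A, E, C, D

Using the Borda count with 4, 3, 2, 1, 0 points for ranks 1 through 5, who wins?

A

C: 26·0 + 37·3 + 7·2 + 12·1 + 18·0 + 6·1 = 143
A: 26·4 + 37·2 + 7·4 + 12·2 + 18·4 + 6·3 = 320
B: 26·1 + 37·4 + 7·0 + 12·3 + 18·2 + 6·4 = 270
D: 26·3 + 37·0 + 7·3 + 12·0 + 18·1 + 6·0 = 117
E: 26·2 + 37·1 + 7·1 + 12·4 + 18·3 + 6·2 = 210
A has the highest Borda score (320).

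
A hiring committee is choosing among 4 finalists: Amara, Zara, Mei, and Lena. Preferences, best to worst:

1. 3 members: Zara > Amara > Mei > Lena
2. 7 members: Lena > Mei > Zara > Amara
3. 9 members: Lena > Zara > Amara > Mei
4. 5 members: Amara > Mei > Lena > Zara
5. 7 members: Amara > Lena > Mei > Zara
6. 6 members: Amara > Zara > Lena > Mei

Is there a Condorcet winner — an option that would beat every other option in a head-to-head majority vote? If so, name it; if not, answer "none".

none

Checking pairwise contests:
Zara beats Amara 19–18.
Mei beats Zara 19–18.
Amara beats Mei 30–7.
Amara beats Lena 21–16.
Every option loses at least one head-to-head, so there is no Condorcet winner.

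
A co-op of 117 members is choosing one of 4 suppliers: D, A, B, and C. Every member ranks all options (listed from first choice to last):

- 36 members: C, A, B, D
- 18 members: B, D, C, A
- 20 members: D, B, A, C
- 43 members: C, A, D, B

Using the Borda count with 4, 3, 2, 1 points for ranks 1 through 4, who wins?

C

D: 36·1 + 18·3 + 20·4 + 43·2 = 256
A: 36·3 + 18·1 + 20·2 + 43·3 = 295
B: 36·2 + 18·4 + 20·3 + 43·1 = 247
C: 36·4 + 18·2 + 20·1 + 43·4 = 372
C has the highest Borda score (372).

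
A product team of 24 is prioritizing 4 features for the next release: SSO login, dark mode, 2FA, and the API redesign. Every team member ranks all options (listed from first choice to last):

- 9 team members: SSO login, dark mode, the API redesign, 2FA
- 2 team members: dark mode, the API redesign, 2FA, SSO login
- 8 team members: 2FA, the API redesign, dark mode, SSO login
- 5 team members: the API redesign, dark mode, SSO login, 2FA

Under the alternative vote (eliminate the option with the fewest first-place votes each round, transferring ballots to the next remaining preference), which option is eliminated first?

dark mode

Round 1: SSO login 9, dark mode 2, 2FA 8, the API redesign 5. Eliminate dark mode.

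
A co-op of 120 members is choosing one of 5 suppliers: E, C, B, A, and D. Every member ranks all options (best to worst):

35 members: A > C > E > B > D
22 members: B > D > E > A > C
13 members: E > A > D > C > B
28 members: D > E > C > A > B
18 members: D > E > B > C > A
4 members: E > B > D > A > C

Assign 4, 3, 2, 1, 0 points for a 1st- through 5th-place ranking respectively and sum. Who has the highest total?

E: 35·2 + 22·2 + 13·4 + 28·3 + 18·3 + 4·4 = 320
C: 35·3 + 22·0 + 13·1 + 28·2 + 18·1 + 4·0 = 192
B: 35·1 + 22·4 + 13·0 + 28·0 + 18·2 + 4·3 = 171
A: 35·4 + 22·1 + 13·3 + 28·1 + 18·0 + 4·1 = 233
D: 35·0 + 22·3 + 13·2 + 28·4 + 18·4 + 4·2 = 284
E has the highest Borda score (320).

E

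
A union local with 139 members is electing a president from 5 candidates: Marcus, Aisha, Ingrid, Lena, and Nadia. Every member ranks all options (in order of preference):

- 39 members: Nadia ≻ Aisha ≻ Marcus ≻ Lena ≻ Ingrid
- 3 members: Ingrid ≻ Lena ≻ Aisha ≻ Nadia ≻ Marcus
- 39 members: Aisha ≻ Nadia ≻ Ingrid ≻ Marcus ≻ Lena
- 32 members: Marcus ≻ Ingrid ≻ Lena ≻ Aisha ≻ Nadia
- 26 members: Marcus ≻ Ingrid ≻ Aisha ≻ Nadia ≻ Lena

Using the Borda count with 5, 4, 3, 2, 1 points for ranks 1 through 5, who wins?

Marcus: 39·3 + 3·1 + 39·2 + 32·5 + 26·5 = 488
Aisha: 39·4 + 3·3 + 39·5 + 32·2 + 26·3 = 502
Ingrid: 39·1 + 3·5 + 39·3 + 32·4 + 26·4 = 403
Lena: 39·2 + 3·4 + 39·1 + 32·3 + 26·1 = 251
Nadia: 39·5 + 3·2 + 39·4 + 32·1 + 26·2 = 441
Aisha has the highest Borda score (502).

Aisha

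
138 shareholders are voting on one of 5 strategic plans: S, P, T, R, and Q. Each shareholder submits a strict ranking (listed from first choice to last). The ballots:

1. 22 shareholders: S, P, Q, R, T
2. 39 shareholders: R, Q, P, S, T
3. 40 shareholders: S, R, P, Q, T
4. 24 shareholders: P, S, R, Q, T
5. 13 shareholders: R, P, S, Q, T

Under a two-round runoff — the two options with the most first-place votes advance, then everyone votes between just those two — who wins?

Round 1 first-place votes: S 62, P 24, T 0, R 52, Q 0.
S and R advance.
Runoff: S is preferred to R by 86 voters; R by 52.
S wins the runoff.

S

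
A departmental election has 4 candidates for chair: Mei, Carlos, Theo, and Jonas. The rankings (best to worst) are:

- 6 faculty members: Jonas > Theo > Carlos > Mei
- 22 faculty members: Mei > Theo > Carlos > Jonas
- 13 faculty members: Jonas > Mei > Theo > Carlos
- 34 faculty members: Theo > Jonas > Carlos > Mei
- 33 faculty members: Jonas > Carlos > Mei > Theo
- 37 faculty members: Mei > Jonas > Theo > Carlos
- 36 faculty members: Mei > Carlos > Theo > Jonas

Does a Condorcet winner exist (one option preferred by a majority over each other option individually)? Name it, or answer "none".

Mei

Mei vs Carlos: 108–73 for Mei.
Mei vs Theo: 141–40 for Mei.
Mei vs Jonas: 95–86 for Mei.
Mei beats every other option head-to-head.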